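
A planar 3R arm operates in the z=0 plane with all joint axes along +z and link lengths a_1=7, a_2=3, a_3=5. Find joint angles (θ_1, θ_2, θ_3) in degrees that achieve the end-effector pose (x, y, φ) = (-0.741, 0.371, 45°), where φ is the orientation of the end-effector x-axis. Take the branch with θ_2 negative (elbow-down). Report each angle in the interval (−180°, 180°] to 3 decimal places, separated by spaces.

-119.999 -134.997 -60.004

wrist centre = target − a_3·(cos φ, sin φ) = (-4.2765, -3.1645)
cos θ_2 = (28.3030−7²−3²)/(2·7·3) = -0.7071; θ_2 = -134.9971° (elbow-down)
β = atan2(-3.1645,-4.2765) = -143.4994°; ψ = atan2(-2.1214,4.8788) = -23.5007°
θ_1 = β − ψ = -119.9987°
θ_3 = φ − θ_1 − θ_2 = -60.0042° (wrapped to (-180°,180°])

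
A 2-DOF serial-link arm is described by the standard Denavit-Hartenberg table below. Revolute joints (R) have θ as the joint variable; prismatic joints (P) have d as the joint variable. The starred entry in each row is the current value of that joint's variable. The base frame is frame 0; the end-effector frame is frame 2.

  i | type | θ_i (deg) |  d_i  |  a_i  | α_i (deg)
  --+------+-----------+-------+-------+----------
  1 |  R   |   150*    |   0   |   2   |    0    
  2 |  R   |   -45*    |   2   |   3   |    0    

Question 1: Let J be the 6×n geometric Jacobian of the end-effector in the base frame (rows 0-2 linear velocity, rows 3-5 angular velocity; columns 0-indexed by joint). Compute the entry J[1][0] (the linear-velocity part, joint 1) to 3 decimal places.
-2.509

axis z_0 = ẑ; lever o_n−o_0 = (-2.5085,3.8978,2.0000)
cross product → J_v[:, 0] = (-3.8978,-2.5085,0.0000)
J_ω[:, 0] = z_0
entry J[1][0] = -2.5085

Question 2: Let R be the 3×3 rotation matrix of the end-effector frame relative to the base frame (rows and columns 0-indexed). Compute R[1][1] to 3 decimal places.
-0.259

End-effector y-axis (col 1 of R) = (-0.9659,-0.2588,0.0000)
R[1][1] = -0.2588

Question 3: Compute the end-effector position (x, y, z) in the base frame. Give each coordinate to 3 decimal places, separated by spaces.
-2.509 3.898 2.000

after link 1: o_1 = (-1.7321, 1.0000, 0.0000)
after link 2: o_2 = (-2.5085, 3.8978, 2.0000)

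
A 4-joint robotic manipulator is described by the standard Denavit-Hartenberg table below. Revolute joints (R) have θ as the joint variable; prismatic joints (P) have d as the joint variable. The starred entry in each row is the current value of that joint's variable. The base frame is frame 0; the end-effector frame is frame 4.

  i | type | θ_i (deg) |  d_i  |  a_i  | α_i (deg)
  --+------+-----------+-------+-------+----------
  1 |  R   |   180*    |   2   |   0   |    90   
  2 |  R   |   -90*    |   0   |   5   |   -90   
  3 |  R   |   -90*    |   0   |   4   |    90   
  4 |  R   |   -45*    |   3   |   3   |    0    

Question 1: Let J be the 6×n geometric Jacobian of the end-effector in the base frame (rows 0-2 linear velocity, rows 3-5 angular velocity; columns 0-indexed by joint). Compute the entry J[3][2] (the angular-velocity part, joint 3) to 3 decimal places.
-1.000

axis z_2 = (-1.0000,0.0000,0.0000); lever o_n−o_2 = (2.1213,6.1213,3.0000)
cross product → J_v[:, 2] = (0.0000,3.0000,-6.1213)
J_ω[:, 2] = z_2
entry J[3][2] = -1.0000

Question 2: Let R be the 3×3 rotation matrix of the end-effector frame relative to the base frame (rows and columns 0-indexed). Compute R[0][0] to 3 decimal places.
End-effector x-axis (col 0 of R) = (0.7071,0.7071,0.0000)
R[0][0] = 0.7071

0.707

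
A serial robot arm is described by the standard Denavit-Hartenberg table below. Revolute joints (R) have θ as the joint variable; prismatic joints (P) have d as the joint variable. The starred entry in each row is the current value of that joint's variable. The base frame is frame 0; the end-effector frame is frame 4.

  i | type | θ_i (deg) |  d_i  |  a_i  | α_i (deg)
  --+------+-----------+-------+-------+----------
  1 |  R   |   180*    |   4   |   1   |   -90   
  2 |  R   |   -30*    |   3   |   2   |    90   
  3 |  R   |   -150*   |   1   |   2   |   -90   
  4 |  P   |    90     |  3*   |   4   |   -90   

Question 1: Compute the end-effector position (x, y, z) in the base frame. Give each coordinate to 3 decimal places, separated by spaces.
after link 1: o_1 = (-1.0000, 0.0000, 4.0000)
after link 2: o_2 = (-2.7321, -3.0000, 5.0000)
after link 3: o_3 = (-0.7321, -2.0000, 5.0000)
after link 4: o_4 = (-4.0311, 0.5981, 2.2859)

-4.031 0.598 2.286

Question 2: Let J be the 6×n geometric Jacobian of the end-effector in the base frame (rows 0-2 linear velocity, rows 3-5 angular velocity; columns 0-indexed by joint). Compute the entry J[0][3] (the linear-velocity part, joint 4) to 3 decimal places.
prismatic axis z_3 = (-0.4330,0.8660,0.2500)
J_v[:, 3] = z_3; J_ω[:, 3] = (0,0,0)
entry J[0][3] = -0.4330

-0.433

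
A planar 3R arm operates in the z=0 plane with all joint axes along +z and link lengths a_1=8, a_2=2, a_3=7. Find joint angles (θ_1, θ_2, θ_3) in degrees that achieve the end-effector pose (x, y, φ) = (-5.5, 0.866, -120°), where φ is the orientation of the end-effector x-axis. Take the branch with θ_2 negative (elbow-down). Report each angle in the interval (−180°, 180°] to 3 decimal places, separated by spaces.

wrist centre = target − a_3·(cos φ, sin φ) = (-2.0000, 6.9282)
cos θ_2 = (51.9996−8²−2²)/(2·8·2) = -0.5000; θ_2 = -120.0007° (elbow-down)
β = atan2(6.9282,-2.0000) = 106.1022°; ψ = atan2(-1.7320,7.0000) = -13.8978°
θ_1 = β − ψ = 120.0000°
θ_3 = φ − θ_1 − θ_2 = -119.9993° (wrapped to (-180°,180°])

120.000 -120.001 -119.999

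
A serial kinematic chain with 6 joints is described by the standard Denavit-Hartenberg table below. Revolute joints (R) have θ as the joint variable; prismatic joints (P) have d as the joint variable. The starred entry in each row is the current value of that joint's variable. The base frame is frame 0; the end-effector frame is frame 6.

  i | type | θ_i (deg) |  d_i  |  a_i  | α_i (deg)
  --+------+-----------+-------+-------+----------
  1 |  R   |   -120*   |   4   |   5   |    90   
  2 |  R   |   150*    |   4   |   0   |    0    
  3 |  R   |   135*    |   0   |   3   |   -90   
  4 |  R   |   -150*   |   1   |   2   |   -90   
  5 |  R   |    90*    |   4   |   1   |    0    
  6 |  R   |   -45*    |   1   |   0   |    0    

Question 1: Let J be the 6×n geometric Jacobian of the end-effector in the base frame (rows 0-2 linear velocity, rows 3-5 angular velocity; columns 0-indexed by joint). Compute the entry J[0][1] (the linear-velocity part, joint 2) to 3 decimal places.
axis z_1 = (-0.8660,0.5000,0.0000); lever o_n−o_1 = (-8.5677,3.8205,-3.6396)
cross product → J_v[:, 1] = (-1.8198,-3.1520,0.9752)
J_ω[:, 1] = z_1
entry J[0][1] = -1.8198

-1.820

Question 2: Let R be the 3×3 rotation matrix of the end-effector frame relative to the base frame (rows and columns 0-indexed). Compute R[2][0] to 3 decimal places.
End-effector x-axis (col 0 of R) = (0.1146,0.9055,0.4085)
R[2][0] = 0.4085

0.408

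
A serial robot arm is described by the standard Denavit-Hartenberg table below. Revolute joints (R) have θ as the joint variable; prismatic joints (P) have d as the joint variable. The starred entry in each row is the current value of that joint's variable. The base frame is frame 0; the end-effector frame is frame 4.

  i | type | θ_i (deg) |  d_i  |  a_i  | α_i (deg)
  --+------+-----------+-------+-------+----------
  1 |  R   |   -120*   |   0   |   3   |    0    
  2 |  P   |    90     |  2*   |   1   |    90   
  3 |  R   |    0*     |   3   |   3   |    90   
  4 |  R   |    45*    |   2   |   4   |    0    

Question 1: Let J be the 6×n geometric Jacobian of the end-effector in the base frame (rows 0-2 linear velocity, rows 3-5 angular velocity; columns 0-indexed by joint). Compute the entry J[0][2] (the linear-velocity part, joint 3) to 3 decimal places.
1.732

axis z_2 = (-0.5000,-0.8660,0.0000); lever o_n−o_2 = (2.1334,-7.9618,-2.0000)
cross product → J_v[:, 2] = (1.7321,-1.0000,5.8284)
J_ω[:, 2] = z_2
entry J[0][2] = 1.7321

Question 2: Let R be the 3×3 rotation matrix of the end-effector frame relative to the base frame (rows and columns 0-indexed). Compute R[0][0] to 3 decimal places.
End-effector x-axis (col 0 of R) = (0.2588,-0.9659,0.0000)
R[0][0] = 0.2588

0.259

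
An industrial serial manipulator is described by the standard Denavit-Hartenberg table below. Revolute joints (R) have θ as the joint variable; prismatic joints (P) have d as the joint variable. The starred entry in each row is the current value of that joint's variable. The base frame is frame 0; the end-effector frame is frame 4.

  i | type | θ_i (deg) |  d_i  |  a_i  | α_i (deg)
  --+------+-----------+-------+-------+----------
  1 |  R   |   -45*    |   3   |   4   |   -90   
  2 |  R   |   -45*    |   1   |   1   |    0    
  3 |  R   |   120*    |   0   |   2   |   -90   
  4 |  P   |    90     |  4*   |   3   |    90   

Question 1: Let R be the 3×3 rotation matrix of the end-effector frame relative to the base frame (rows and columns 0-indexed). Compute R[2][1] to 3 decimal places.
End-effector y-axis (col 1 of R) = (-0.6830,0.6830,-0.2588)
R[2][1] = -0.2588

-0.259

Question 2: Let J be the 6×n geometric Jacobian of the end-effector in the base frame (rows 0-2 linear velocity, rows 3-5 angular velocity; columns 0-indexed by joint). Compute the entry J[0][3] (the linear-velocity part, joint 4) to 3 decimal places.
prismatic axis z_3 = (-0.6830,0.6830,-0.2588)
J_v[:, 3] = z_3; J_ω[:, 3] = (0,0,0)
entry J[0][3] = -0.6830

-0.683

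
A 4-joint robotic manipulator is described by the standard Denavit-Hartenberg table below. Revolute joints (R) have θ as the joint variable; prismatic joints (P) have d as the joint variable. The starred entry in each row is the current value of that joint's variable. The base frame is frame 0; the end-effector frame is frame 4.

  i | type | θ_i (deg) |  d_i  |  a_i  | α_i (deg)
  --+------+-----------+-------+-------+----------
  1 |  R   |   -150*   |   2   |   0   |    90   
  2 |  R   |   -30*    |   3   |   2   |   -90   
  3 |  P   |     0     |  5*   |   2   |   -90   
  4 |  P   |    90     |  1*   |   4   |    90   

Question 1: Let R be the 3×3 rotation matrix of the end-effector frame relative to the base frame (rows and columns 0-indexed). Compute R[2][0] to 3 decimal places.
-0.866

End-effector x-axis (col 0 of R) = (0.4330,0.2500,-0.8660)
R[2][0] = -0.8660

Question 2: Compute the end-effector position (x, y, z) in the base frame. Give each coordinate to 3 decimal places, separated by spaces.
-4.433 -0.250 0.866

after link 1: o_1 = (0.0000, 0.0000, 2.0000)
after link 2: o_2 = (-3.0000, 1.7321, 1.0000)
after link 3: o_3 = (-6.6651, -0.3840, 4.3301)
after link 4: o_4 = (-4.4330, -0.2500, 0.8660)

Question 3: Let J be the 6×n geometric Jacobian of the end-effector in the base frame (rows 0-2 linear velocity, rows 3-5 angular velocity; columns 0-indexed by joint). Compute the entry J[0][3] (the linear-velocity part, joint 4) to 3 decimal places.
prismatic axis z_3 = (0.5000,-0.8660,0.0000)
J_v[:, 3] = z_3; J_ω[:, 3] = (0,0,0)
entry J[0][3] = 0.5000

0.500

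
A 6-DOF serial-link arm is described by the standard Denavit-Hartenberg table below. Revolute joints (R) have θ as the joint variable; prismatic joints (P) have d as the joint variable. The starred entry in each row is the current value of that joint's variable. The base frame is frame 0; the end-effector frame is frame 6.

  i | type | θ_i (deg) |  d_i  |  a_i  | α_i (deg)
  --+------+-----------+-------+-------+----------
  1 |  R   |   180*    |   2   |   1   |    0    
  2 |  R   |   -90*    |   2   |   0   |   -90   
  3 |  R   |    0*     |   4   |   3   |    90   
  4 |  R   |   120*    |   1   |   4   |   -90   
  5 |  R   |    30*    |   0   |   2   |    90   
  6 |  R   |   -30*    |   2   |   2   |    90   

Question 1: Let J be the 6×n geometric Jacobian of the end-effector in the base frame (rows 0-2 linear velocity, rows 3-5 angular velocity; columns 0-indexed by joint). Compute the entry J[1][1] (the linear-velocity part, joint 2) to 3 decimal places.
axis z_1 = (0.0000,0.0000,1.0000); lever o_n−o_1 = (-11.6292,-0.2500,2.8660)
cross product → J_v[:, 1] = (0.2500,-11.6292,0.0000)
J_ω[:, 1] = z_1
entry J[1][1] = -11.6292

-11.629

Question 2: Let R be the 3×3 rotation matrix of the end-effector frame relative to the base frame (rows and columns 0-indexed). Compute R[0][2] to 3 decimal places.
-0.058

End-effector z-axis (col 2 of R) = (-0.0580,0.9665,0.2500)
R[0][2] = -0.0580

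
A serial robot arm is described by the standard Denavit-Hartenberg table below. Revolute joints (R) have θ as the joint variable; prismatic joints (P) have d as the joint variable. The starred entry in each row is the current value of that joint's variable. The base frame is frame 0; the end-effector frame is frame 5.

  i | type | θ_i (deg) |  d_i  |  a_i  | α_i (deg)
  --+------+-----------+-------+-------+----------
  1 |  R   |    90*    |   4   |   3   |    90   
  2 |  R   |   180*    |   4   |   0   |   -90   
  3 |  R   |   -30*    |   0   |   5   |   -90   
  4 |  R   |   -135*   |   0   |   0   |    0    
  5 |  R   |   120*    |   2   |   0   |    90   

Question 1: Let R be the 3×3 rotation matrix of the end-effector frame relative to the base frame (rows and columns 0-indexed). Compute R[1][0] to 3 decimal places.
-0.837

End-effector x-axis (col 0 of R) = (0.4830,-0.8365,-0.2588)
R[1][0] = -0.8365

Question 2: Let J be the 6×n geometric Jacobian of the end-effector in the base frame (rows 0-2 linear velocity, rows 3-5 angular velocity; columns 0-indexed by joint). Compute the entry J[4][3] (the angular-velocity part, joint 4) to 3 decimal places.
axis z_3 = (-0.8660,-0.5000,-0.0000); lever o_n−o_3 = (-1.7321,-1.0000,0.0000)
cross product → J_v[:, 3] = (-0.0000,0.0000,-0.0000)
J_ω[:, 3] = z_3
entry J[4][3] = -0.5000

-0.500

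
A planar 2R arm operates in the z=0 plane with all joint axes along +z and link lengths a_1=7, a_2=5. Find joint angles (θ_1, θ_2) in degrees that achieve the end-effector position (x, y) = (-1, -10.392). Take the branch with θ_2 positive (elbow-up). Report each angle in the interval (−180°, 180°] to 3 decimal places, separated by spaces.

-120.002 60.006

cos θ_2 = (108.9937−7²−5²)/(2·7·5) = 0.4999; θ_2 = 60.0060° (elbow-up)
β = atan2(-10.3920,-1.0000) = -95.4965°; ψ = atan2(4.3304,9.4995) = 24.5060°
θ_1 = β − ψ = -120.0025°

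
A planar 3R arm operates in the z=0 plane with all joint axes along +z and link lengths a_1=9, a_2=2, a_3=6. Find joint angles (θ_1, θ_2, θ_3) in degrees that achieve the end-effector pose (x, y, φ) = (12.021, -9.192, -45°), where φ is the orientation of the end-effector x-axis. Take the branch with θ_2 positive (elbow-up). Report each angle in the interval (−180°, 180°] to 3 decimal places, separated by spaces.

-44.997 90.002 -90.004

wrist centre = target − a_3·(cos φ, sin φ) = (7.7784, -4.9494)
cos θ_2 = (84.9990−9²−2²)/(2·9·2) = -0.0000; θ_2 = 90.0015° (elbow-up)
β = atan2(-4.9494,7.7784) = -32.4685°; ψ = atan2(2.0000,8.9999) = 12.5289°
θ_1 = β − ψ = -44.9974°
θ_3 = φ − θ_1 − θ_2 = -90.0041° (wrapped to (-180°,180°])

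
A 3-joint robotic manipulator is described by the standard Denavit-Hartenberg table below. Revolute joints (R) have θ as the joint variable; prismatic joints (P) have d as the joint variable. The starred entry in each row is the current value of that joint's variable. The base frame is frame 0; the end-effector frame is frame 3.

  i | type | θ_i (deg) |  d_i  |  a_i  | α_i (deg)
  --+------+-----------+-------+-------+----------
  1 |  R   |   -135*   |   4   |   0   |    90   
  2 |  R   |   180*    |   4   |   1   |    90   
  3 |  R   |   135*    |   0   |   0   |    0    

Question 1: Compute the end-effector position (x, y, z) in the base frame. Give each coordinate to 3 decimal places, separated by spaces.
after link 1: o_1 = (0.0000, 0.0000, 4.0000)
after link 2: o_2 = (-2.1213, 3.5355, 4.0000)
after link 3: o_3 = (-2.1213, 3.5355, 4.0000)

-2.121 3.536 4.000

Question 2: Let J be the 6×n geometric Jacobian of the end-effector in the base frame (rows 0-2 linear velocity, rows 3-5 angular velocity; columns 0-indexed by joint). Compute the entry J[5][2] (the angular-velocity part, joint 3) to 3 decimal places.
axis z_2 = (-0.0000,-0.0000,1.0000); lever o_n−o_2 = (0.0000,0.0000,0.0000)
cross product → J_v[:, 2] = (-0.0000,0.0000,0.0000)
J_ω[:, 2] = z_2
entry J[5][2] = 1.0000

1.000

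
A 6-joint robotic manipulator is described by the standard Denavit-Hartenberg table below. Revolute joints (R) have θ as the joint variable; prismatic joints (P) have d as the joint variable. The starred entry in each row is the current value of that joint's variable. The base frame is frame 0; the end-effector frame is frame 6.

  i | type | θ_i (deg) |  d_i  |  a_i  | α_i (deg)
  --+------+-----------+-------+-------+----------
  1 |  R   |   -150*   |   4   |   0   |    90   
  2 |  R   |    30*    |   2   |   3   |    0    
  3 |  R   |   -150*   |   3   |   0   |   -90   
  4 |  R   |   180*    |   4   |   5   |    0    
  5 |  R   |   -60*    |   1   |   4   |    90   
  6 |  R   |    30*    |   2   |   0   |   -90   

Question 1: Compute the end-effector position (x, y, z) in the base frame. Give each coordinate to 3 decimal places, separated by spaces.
-8.549 -4.317 7.562

after link 1: o_1 = (0.0000, 0.0000, 4.0000)
after link 2: o_2 = (-3.2500, 0.4330, 5.5000)
after link 3: o_3 = (-4.7500, 3.0311, 5.5000)
after link 4: o_4 = (-9.9151, 0.0490, 7.8301)
after link 5: o_5 = (-9.7990, -3.8840, 9.0622)
after link 6: o_6 = (-8.5490, -4.3170, 7.5622)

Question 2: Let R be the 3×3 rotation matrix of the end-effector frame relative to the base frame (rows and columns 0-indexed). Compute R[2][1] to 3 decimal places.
0.750

End-effector y-axis (col 1 of R) = (-0.6250,0.2165,0.7500)
R[2][1] = 0.7500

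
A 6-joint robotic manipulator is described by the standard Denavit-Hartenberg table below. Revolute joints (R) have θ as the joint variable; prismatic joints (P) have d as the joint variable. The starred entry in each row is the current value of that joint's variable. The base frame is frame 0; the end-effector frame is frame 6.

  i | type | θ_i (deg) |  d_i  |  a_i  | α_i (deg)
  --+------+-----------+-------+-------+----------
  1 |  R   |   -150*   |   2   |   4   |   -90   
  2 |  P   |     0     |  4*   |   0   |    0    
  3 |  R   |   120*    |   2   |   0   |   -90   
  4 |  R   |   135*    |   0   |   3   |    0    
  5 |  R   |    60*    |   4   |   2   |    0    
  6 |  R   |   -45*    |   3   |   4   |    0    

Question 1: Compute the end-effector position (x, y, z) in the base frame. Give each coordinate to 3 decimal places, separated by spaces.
-0.271 -2.924 12.010

after link 1: o_1 = (-3.4641, -2.0000, 2.0000)
after link 2: o_2 = (-1.4641, -5.4641, 2.0000)
after link 3: o_3 = (-0.4641, -7.1962, 2.0000)
after link 4: o_4 = (-2.4433, -5.8894, 3.8371)
after link 5: o_5 = (-0.0210, -5.0886, 7.5101)
after link 6: o_6 = (-0.2710, -2.9235, 12.0101)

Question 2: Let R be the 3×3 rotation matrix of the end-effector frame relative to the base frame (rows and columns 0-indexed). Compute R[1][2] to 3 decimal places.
End-effector z-axis (col 2 of R) = (0.7500,0.4330,0.5000)
R[1][2] = 0.4330

0.433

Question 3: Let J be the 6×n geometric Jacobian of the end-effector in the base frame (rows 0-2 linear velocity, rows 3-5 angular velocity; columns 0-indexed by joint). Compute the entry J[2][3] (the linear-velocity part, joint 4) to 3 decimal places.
axis z_3 = (0.7500,0.4330,0.5000); lever o_n−o_3 = (0.1931,4.2727,10.0101)
cross product → J_v[:, 3] = (2.1982,-7.4111,3.1209)
J_ω[:, 3] = z_3
entry J[2][3] = 3.1209

3.121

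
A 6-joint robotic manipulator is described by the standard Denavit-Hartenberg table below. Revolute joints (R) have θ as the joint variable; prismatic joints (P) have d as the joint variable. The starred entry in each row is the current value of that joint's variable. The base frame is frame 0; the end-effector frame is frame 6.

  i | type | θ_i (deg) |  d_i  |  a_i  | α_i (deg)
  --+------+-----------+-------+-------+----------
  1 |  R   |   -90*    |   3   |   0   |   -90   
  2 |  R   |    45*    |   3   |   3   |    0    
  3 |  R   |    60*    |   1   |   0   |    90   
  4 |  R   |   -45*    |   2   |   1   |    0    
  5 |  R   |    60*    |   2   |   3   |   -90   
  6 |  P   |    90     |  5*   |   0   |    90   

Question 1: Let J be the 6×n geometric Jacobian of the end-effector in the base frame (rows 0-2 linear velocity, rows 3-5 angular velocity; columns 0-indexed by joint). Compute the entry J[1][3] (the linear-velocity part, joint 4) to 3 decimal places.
-1.268

axis z_3 = (0.0000,-0.9659,-0.2588); lever o_n−o_3 = (4.8990,-3.2656,-3.2673)
cross product → J_v[:, 3] = (2.3108,-1.2679,4.7321)
J_ω[:, 3] = z_3
entry J[1][3] = -1.2679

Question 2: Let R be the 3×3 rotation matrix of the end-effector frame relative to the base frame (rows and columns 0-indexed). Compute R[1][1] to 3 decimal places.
-0.067

End-effector y-axis (col 1 of R) = (0.9659,-0.0670,0.2500)
R[1][1] = -0.0670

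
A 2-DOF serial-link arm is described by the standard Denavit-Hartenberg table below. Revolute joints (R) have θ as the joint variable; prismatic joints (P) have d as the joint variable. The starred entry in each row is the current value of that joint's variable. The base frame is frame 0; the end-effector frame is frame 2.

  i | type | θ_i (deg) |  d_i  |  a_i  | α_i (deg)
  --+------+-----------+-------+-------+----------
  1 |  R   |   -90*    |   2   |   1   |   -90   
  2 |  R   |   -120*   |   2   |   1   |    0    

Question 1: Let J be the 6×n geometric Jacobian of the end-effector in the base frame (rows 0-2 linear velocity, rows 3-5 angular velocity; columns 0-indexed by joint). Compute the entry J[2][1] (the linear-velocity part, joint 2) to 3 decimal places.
0.500

axis z_1 = (1.0000,0.0000,0.0000); lever o_n−o_1 = (2.0000,0.5000,0.8660)
cross product → J_v[:, 1] = (0.0000,-0.8660,0.5000)
J_ω[:, 1] = z_1
entry J[2][1] = 0.5000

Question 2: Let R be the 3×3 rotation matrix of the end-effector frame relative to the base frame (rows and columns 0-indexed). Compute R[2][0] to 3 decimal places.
0.866

End-effector x-axis (col 0 of R) = (-0.0000,0.5000,0.8660)
R[2][0] = 0.8660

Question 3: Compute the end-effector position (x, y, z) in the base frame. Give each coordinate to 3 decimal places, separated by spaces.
2.000 -0.500 2.866

after link 1: o_1 = (0.0000, -1.0000, 2.0000)
after link 2: o_2 = (2.0000, -0.5000, 2.8660)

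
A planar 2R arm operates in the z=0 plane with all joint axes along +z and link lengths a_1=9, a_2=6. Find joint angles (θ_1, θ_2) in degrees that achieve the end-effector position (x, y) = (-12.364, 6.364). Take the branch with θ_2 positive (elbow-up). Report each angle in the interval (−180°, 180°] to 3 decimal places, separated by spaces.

135.000 44.999

cos θ_2 = (193.3690−9²−6²)/(2·9·6) = 0.7071; θ_2 = 44.9989° (elbow-up)
β = atan2(6.3640,-12.3640) = 152.7642°; ψ = atan2(4.2426,13.2427) = 17.7639°
θ_1 = β − ψ = 135.0004°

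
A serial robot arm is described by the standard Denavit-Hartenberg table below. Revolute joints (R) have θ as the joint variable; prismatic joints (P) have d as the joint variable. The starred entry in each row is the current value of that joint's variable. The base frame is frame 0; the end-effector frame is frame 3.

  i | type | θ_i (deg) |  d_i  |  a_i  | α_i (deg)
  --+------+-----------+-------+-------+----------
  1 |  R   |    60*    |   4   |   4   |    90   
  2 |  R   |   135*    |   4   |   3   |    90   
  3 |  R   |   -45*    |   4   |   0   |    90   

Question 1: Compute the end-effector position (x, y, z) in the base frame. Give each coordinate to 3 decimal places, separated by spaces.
5.818 2.076 8.950

after link 1: o_1 = (2.0000, 3.4641, 4.0000)
after link 2: o_2 = (4.4034, -0.3730, 6.1213)
after link 3: o_3 = (5.8177, 2.0765, 8.9497)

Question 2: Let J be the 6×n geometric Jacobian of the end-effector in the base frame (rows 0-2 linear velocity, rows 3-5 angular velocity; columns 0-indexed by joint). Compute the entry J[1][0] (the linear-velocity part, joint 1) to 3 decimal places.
5.818

axis z_0 = ẑ; lever o_n−o_0 = (5.8177,2.0765,8.9497)
cross product → J_v[:, 0] = (-2.0765,5.8177,0.0000)
J_ω[:, 0] = z_0
entry J[1][0] = 5.8177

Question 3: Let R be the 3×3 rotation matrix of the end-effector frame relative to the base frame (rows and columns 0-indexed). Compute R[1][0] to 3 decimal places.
-0.079

End-effector x-axis (col 0 of R) = (-0.8624,-0.0795,0.5000)
R[1][0] = -0.0795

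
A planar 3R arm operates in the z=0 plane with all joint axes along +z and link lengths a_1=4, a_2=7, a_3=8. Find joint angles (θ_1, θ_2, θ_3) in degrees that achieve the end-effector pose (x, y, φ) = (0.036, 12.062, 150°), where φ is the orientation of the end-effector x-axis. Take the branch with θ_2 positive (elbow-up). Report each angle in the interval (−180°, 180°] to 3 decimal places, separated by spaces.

29.997 30.003 90.000

wrist centre = target − a_3·(cos φ, sin φ) = (6.9642, 8.0620)
cos θ_2 = (113.4960−4²−7²)/(2·4·7) = 0.8660; θ_2 = 30.0030° (elbow-up)
β = atan2(8.0620,6.9642) = 49.1785°; ψ = atan2(3.5003,10.0620) = 19.1815°
θ_1 = β − ψ = 29.9970°
θ_3 = φ − θ_1 − θ_2 = 90.0000° (wrapped to (-180°,180°])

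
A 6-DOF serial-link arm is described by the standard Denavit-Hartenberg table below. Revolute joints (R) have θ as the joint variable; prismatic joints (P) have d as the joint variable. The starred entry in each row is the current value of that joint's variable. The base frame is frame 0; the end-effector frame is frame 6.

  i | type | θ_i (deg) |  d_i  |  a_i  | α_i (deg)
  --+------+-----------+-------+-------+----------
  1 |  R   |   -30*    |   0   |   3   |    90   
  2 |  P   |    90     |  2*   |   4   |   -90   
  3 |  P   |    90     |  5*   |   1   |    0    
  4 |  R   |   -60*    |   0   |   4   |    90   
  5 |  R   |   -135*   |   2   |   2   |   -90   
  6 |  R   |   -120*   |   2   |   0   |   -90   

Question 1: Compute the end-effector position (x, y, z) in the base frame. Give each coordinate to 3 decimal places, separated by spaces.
0.351 -1.048 8.464

after link 1: o_1 = (2.5981, -1.5000, 0.0000)
after link 2: o_2 = (1.5981, -3.2321, 4.0000)
after link 3: o_3 = (-2.2321, 0.1340, 4.0000)
after link 4: o_4 = (-1.2321, 1.8660, 7.4641)
after link 5: o_5 = (-1.2269, -0.9535, 7.2394)
after link 6: o_6 = (0.3514, -1.0482, 8.4641)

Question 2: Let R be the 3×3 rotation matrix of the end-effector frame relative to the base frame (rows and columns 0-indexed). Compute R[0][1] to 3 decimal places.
End-effector y-axis (col 1 of R) = (-0.7891,0.0474,-0.6124)
R[0][1] = -0.7891

-0.789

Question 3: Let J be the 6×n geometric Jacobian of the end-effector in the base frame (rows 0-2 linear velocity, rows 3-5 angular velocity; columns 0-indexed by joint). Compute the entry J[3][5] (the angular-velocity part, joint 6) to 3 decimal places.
0.789

axis z_5 = (0.7891,-0.0474,0.6124); lever o_n−o_5 = (1.5783,-0.0947,1.2247)
cross product → J_v[:, 5] = (-0.0000,-0.0000,0.0000)
J_ω[:, 5] = z_5
entry J[3][5] = 0.7891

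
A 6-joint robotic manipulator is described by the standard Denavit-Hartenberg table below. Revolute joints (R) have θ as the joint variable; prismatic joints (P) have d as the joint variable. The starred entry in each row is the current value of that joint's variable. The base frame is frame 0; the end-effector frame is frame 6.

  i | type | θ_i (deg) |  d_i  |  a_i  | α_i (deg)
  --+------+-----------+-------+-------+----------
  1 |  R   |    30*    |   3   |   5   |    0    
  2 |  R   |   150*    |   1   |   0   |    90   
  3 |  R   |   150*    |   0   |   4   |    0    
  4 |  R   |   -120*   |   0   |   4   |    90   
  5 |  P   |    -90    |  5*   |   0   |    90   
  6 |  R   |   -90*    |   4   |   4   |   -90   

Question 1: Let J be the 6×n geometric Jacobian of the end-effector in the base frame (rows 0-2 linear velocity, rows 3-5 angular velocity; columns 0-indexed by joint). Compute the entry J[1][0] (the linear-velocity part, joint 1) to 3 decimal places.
axis z_0 = ẑ; lever o_n−o_0 = (7.2942,2.5000,5.1340)
cross product → J_v[:, 0] = (-2.5000,7.2942,0.0000)
J_ω[:, 0] = z_0
entry J[1][0] = 7.2942

7.294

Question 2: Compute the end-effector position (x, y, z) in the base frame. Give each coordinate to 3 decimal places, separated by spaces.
7.294 2.500 5.134

after link 1: o_1 = (4.3301, 2.5000, 3.0000)
after link 2: o_2 = (4.3301, 2.5000, 4.0000)
after link 3: o_3 = (7.7942, 2.5000, 6.0000)
after link 4: o_4 = (4.3301, 2.5000, 8.0000)
after link 5: o_5 = (1.8301, 2.5000, 3.6699)
after link 6: o_6 = (7.2942, 2.5000, 5.1340)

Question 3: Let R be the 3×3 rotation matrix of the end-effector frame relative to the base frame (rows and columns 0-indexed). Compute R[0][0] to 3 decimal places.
0.500

End-effector x-axis (col 0 of R) = (0.5000,-0.0000,0.8660)
R[0][0] = 0.5000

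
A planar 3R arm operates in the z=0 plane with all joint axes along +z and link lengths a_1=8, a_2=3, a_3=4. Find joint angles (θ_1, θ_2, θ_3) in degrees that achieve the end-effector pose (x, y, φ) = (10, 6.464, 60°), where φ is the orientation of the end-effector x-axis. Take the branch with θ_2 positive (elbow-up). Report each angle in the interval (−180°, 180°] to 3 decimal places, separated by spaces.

wrist centre = target − a_3·(cos φ, sin φ) = (8.0000, 2.9999)
cos θ_2 = (72.9994−8²−3²)/(2·8·3) = -0.0000; θ_2 = 90.0007° (elbow-up)
β = atan2(2.9999,8.0000) = 20.5554°; ψ = atan2(3.0000,8.0000) = 20.5561°
θ_1 = β − ψ = -0.0007°
θ_3 = φ − θ_1 − θ_2 = -30.0000° (wrapped to (-180°,180°])

-0.001 90.001 -30.000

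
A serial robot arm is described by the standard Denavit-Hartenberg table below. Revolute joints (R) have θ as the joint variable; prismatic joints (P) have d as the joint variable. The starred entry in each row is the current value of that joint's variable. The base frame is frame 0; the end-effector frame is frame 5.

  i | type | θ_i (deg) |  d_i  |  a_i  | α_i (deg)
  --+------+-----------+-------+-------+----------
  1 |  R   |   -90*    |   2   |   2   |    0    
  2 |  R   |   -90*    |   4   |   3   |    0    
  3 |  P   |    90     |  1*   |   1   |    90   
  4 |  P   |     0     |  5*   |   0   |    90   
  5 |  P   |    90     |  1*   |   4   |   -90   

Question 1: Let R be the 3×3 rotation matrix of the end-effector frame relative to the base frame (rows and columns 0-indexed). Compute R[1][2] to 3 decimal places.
End-effector z-axis (col 2 of R) = (-0.0000,1.0000,-0.0000)
R[1][2] = 1.0000

1.000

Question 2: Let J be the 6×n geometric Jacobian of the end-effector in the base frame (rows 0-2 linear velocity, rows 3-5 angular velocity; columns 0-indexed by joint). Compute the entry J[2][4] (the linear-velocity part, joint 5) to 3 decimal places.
-1.000

prismatic axis z_4 = (-0.0000,-0.0000,-1.0000)
J_v[:, 4] = z_4; J_ω[:, 4] = (0,0,0)
entry J[2][4] = -1.0000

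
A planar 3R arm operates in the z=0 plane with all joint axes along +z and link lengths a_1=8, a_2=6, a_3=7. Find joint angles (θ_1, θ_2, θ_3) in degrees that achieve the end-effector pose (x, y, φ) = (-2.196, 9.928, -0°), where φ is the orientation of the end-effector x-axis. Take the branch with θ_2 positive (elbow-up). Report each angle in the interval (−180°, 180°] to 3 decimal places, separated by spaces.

119.997 30.008 -150.005

wrist centre = target − a_3·(cos φ, sin φ) = (-9.1960, 9.9280)
cos θ_2 = (183.1316−8²−6²)/(2·8·6) = 0.8660; θ_2 = 30.0082° (elbow-up)
β = atan2(9.9280,-9.1960) = 132.8080°; ψ = atan2(3.0007,13.1957) = 12.8113°
θ_1 = β − ψ = 119.9967°
θ_3 = φ − θ_1 − θ_2 = -150.0048° (wrapped to (-180°,180°])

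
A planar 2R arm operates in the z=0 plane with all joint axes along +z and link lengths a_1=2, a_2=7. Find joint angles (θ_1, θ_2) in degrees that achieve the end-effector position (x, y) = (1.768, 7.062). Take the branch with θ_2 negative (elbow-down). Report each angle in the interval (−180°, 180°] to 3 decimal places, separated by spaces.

cos θ_2 = (52.9977−2²−7²)/(2·2·7) = -0.0001; θ_2 = -90.0048° (elbow-down)
β = atan2(7.0620,1.7680) = 75.9447°; ψ = atan2(-7.0000,1.9994) = -74.0590°
θ_1 = β − ψ = 150.0037°

150.004 -90.005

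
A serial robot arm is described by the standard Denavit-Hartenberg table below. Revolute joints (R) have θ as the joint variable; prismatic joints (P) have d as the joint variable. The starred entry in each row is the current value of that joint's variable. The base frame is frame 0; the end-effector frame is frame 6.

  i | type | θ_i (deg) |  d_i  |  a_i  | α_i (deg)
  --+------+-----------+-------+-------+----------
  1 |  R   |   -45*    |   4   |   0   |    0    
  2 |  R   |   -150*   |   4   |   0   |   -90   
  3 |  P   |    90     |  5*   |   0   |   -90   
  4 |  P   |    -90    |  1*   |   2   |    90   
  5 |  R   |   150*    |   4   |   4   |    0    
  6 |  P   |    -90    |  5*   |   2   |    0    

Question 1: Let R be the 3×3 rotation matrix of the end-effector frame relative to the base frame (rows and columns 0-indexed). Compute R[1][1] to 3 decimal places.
0.707

End-effector y-axis (col 1 of R) = (0.7071,0.7071,-0.0000)
R[1][1] = 0.7071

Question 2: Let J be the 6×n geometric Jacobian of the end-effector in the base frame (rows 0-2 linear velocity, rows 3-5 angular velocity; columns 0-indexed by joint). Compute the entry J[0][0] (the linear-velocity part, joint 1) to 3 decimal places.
axis z_0 = ẑ; lever o_n−o_0 = (3.3968,-5.6061,17.0000)
cross product → J_v[:, 0] = (5.6061,3.3968,-0.0000)
J_ω[:, 0] = z_0
entry J[0][0] = 5.6061

5.606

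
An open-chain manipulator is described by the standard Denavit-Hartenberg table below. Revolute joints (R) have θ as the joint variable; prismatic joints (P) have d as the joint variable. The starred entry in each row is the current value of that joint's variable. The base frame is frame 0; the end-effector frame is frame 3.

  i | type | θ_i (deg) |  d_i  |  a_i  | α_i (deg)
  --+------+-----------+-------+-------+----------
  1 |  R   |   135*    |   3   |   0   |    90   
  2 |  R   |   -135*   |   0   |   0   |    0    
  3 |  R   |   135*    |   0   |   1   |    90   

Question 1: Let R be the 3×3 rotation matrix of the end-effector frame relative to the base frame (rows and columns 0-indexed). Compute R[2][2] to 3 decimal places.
-1.000

End-effector z-axis (col 2 of R) = (0.0000,0.0000,-1.0000)
R[2][2] = -1.0000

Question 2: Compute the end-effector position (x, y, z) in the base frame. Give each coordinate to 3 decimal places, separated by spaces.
after link 1: o_1 = (0.0000, 0.0000, 3.0000)
after link 2: o_2 = (0.0000, 0.0000, 3.0000)
after link 3: o_3 = (-0.7071, 0.7071, 3.0000)

-0.707 0.707 3.000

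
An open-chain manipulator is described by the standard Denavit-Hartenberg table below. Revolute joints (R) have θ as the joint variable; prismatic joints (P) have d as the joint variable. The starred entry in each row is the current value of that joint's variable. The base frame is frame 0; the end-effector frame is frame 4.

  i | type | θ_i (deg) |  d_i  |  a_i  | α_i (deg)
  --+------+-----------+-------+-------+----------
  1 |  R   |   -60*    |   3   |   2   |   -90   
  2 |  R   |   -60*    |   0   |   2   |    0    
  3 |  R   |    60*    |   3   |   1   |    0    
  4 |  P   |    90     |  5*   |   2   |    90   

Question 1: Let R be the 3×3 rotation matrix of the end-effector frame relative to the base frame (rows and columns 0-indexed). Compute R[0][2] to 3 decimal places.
0.500

End-effector z-axis (col 2 of R) = (0.5000,-0.8660,0.0000)
R[0][2] = 0.5000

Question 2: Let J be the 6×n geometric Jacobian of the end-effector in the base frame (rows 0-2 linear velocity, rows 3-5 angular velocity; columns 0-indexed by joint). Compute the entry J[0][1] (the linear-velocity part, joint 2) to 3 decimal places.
-0.134

axis z_1 = (0.8660,0.5000,0.0000); lever o_n−o_1 = (7.9282,2.2679,-0.2679)
cross product → J_v[:, 1] = (-0.1340,0.2321,-2.0000)
J_ω[:, 1] = z_1
entry J[0][1] = -0.1340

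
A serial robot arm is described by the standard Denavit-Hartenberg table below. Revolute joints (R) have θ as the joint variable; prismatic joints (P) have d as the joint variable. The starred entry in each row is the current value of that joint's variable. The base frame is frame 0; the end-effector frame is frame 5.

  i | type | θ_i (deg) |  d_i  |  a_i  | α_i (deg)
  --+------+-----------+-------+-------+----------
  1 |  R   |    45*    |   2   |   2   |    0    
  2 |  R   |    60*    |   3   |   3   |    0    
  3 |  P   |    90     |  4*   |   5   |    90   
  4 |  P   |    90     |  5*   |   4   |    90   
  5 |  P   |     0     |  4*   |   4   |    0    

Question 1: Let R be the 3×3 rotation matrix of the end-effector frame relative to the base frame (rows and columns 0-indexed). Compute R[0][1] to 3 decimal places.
End-effector y-axis (col 1 of R) = (-0.2588,0.9659,0.0000)
R[0][1] = -0.2588

-0.259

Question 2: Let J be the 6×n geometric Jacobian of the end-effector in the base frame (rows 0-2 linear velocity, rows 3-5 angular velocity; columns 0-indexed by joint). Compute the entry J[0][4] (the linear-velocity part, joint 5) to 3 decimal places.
-0.966

prismatic axis z_4 = (-0.9659,-0.2588,-0.0000)
J_v[:, 4] = z_4; J_ω[:, 4] = (0,0,0)
entry J[0][4] = -0.9659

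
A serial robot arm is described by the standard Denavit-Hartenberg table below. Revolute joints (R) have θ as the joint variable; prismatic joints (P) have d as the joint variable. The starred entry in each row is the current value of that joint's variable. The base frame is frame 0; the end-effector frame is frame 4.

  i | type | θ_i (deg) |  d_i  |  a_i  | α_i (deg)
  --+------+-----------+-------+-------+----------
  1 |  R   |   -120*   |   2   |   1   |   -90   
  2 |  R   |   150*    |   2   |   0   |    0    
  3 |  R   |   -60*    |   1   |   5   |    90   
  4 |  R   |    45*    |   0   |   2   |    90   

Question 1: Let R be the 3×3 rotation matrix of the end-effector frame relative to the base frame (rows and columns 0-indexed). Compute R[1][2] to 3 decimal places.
0.354

End-effector z-axis (col 2 of R) = (-0.6124,0.3536,-0.7071)
R[1][2] = 0.3536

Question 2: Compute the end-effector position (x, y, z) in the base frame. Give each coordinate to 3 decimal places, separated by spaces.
3.323 -3.073 -4.414

after link 1: o_1 = (-0.5000, -0.8660, 2.0000)
after link 2: o_2 = (1.2321, -1.8660, 2.0000)
after link 3: o_3 = (2.0981, -2.3660, -3.0000)
after link 4: o_4 = (3.3228, -3.0731, -4.4142)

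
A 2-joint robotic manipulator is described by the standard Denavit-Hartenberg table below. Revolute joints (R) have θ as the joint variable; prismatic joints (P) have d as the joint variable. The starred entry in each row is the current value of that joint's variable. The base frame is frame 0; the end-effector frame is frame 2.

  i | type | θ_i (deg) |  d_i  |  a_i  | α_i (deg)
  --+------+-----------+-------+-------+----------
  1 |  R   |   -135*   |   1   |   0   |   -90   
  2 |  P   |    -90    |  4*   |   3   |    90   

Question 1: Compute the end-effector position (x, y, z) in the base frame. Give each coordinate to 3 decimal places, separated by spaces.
2.828 -2.828 4.000

after link 1: o_1 = (0.0000, 0.0000, 1.0000)
after link 2: o_2 = (2.8284, -2.8284, 4.0000)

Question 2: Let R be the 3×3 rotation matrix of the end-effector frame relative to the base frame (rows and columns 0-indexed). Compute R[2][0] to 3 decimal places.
End-effector x-axis (col 0 of R) = (-0.0000,-0.0000,1.0000)
R[2][0] = 1.0000

1.000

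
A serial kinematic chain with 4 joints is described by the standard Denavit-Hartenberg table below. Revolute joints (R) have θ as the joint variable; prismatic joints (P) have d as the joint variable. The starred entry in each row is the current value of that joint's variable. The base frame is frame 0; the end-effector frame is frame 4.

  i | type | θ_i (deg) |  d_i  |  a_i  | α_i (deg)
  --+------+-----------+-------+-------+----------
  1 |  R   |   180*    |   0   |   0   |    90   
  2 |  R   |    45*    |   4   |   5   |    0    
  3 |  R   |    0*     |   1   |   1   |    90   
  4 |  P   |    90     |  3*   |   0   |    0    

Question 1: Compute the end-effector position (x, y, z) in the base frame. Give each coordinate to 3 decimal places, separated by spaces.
-6.364 5.000 2.121

after link 1: o_1 = (0.0000, 0.0000, 0.0000)
after link 2: o_2 = (-3.5355, 4.0000, 3.5355)
after link 3: o_3 = (-4.2426, 5.0000, 4.2426)
after link 4: o_4 = (-6.3640, 5.0000, 2.1213)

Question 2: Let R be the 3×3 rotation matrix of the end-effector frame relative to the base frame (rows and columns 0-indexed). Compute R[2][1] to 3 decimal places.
-0.707

End-effector y-axis (col 1 of R) = (0.7071,0.0000,-0.7071)
R[2][1] = -0.7071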